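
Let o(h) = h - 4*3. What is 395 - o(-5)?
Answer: 412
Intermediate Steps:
o(h) = -12 + h (o(h) = h - 12 = -12 + h)
395 - o(-5) = 395 - (-12 - 5) = 395 - 1*(-17) = 395 + 17 = 412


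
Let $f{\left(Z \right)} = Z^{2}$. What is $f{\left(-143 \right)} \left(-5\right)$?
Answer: $-102245$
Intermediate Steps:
$f{\left(-143 \right)} \left(-5\right) = \left(-143\right)^{2} \left(-5\right) = 20449 \left(-5\right) = -102245$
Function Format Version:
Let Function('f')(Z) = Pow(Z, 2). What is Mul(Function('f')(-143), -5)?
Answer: -102245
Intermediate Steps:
Mul(Function('f')(-143), -5) = Mul(Pow(-143, 2), -5) = Mul(20449, -5) = -102245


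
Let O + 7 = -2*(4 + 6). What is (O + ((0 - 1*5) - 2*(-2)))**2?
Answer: 784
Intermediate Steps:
O = -27 (O = -7 - 2*(4 + 6) = -7 - 2*10 = -7 - 20 = -27)
(O + ((0 - 1*5) - 2*(-2)))**2 = (-27 + ((0 - 1*5) - 2*(-2)))**2 = (-27 + ((0 - 5) + 4))**2 = (-27 + (-5 + 4))**2 = (-27 - 1)**2 = (-28)**2 = 784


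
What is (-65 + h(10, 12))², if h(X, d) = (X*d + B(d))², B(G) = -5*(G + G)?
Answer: 4225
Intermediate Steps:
B(G) = -10*G
h(X, d) = (-10*d + X*d)² (h(X, d) = (X*d - 10*d)² = (-10*d + X*d)²)
(-65 + h(10, 12))² = (-65 + 12²*(-10 + 10)²)² = (-65 + 144*0²)² = (-65 + 144*0)² = (-65 + 0)² = (-65)² = 4225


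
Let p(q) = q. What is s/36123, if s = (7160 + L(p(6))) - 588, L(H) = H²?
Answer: 6608/36123 ≈ 0.18293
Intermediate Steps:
s = 6608 (s = (7160 + 6²) - 588 = (7160 + 36) - 588 = 7196 - 588 = 6608)
s/36123 = 6608/36123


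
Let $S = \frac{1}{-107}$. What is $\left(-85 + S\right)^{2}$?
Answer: $\frac{82737216}{11449} \approx 7226.6$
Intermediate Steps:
$S = - \frac{1}{107} \approx -0.0093458$
$\left(-85 + S\right)^{2} = \left(-85 - \frac{1}{107}\right)^{2} = \left(- \frac{9096}{107}\right)^{2} = \frac{82737216}{11449}$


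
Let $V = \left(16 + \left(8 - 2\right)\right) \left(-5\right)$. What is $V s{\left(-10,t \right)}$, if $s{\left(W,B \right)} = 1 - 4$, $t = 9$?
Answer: $330$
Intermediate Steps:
$s{\left(W,B \right)} = -3$
$V = -110$ ($V = \left(16 + \left(8 - 2\right)\right) \left(-5\right) = \left(16 + 6\right) \left(-5\right) = 22 \left(-5\right) = -110$)
$V s{\left(-10,t \right)} = \left(-110\right) \left(-3\right) = 330$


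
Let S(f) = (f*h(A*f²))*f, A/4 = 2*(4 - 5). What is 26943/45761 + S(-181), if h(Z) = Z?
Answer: -392916071173705/45761 ≈ -8.5863e+9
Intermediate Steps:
A = -8 (A = 4*(2*(4 - 5)) = 4*(2*(-1)) = 4*(-2) = -8)
S(f) = -8*f⁴ (S(f) = (f*(-8*f²))*f = (-8*f³)*f = -8*f⁴)
26943/45761 + S(-181) = 26943/45761 - 8*(-181)⁴ = 26943*(1/45761) - 8*1073283121 = 26943/45761 - 8586264968 = -392916071173705/45761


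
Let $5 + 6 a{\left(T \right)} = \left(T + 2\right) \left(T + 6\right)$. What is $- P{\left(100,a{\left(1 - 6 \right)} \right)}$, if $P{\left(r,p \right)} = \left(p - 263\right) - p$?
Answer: $263$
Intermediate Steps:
$a{\left(T \right)} = - \frac{5}{6} + \frac{\left(2 + T\right) \left(6 + T\right)}{6}$ ($a{\left(T \right)} = - \frac{5}{6} + \frac{\left(T + 2\right) \left(T + 6\right)}{6} = - \frac{5}{6} + \frac{\left(2 + T\right) \left(6 + T\right)}{6}$)
$P{\left(r,p \right)} = -263$ ($P{\left(r,p \right)} = \left(-263 + p\right) - p = -263$)
$- P{\left(100,a{\left(1 - 6 \right)} \right)} = \left(-1\right) \left(-263\right) = 263$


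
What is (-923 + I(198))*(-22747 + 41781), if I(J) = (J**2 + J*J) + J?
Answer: 1478618222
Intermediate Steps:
I(J) = J + 2*J**2 (I(J) = (J**2 + J**2) + J = 2*J**2 + J = J + 2*J**2)
(-923 + I(198))*(-22747 + 41781) = (-923 + 198*(1 + 2*198))*(-22747 + 41781) = (-923 + 198*(1 + 396))*19034 = (-923 + 198*397)*19034 = (-923 + 78606)*19034 = 77683*19034 = 1478618222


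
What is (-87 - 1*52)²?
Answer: 19321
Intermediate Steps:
(-87 - 1*52)² = (-87 - 52)² = (-139)² = 19321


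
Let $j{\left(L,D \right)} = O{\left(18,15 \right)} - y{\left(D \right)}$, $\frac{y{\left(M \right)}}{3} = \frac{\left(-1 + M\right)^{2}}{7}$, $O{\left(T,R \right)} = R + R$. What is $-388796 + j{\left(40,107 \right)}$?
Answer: $- \frac{2755070}{7} \approx -3.9358 \cdot 10^{5}$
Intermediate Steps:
$O{\left(T,R \right)} = 2 R$
$y{\left(M \right)} = \frac{3 \left(-1 + M\right)^{2}}{7}$ ($y{\left(M \right)} = 3 \frac{\left(-1 + M\right)^{2}}{7} = \frac{3 \left(-1 + M\right)^{2}}{7}$)
$j{\left(L,D \right)} = 30 - \frac{3 \left(-1 + D\right)^{2}}{7}$ ($j{\left(L,D \right)} = 2 \cdot 15 - \frac{3 \left(-1 + D\right)^{2}}{7} = 30 - \frac{3 \left(-1 + D\right)^{2}}{7}$)
$-388796 + j{\left(40,107 \right)} = -388796 + \left(30 - \frac{3 \left(-1 + 107\right)^{2}}{7}\right) = -388796 + \left(30 - \frac{3 \cdot 106^{2}}{7}\right) = -388796 + \left(30 - \frac{33708}{7}\right) = -388796 - \frac{33498}{7} = - \frac{2755070}{7}$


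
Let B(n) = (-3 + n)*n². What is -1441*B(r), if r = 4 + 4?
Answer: -461120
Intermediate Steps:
r = 8
B(n) = n²*(-3 + n)
-1441*B(r) = -1441*8²*(-3 + 8) = -92224*5 = -1441*320 = -461120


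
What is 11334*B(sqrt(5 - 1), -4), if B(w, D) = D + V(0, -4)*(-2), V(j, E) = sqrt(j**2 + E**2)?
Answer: -136008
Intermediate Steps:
V(j, E) = sqrt(E**2 + j**2)
B(w, D) = -8 + D (B(w, D) = D + sqrt((-4)**2 + 0**2)*(-2) = D + sqrt(16 + 0)*(-2) = D + sqrt(16)*(-2) = D + 4*(-2) = D - 8 = -8 + D)
11334*B(sqrt(5 - 1), -4) = 11334*(-8 - 4) = 11334*(-12) = -136008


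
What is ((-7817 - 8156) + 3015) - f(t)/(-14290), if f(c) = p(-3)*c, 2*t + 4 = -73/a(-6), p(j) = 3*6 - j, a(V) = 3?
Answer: -74068047/5716 ≈ -12958.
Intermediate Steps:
p(j) = 18 - j
t = -85/6 (t = -2 + (-73/3)/2 = -2 + (-73*⅓)/2 = -2 + (½)*(-73/3) = -2 - 73/6 = -85/6 ≈ -14.167)
f(c) = 21*c (f(c) = (18 - 1*(-3))*c = (18 + 3)*c = 21*c)
((-7817 - 8156) + 3015) - f(t)/(-14290) = ((-7817 - 8156) + 3015) - 21*(-85/6)/(-14290) = (-15973 + 3015) - (-595)*(-1)/(2*14290) = -12958 - 1*119/5716 = -12958 - 119/5716 = -74068047/5716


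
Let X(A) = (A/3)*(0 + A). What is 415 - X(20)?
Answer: 845/3 ≈ 281.67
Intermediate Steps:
X(A) = A²/3 (X(A) = (A*(⅓))*A = (A/3)*A = A²/3)
415 - X(20) = 415 - 20²/3 = 415 - 400/3 = 845/3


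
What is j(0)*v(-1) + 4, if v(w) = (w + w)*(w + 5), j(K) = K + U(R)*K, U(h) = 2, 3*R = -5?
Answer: 4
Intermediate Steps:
R = -5/3 (R = (1/3)*(-5) = -5/3 ≈ -1.6667)
j(K) = 3*K (j(K) = K + 2*K = 3*K)
v(w) = 2*w*(5 + w) (v(w) = (2*w)*(5 + w) = 2*w*(5 + w))
j(0)*v(-1) + 4 = (3*0)*(2*(-1)*(5 - 1)) + 4 = 0*(2*(-1)*4) + 4 = 0*(-8) + 4 = 0 + 4 = 4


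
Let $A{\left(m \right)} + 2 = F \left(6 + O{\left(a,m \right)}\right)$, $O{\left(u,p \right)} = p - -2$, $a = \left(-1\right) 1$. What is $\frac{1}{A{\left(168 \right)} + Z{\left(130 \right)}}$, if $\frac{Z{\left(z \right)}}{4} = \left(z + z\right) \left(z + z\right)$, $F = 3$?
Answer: $\frac{1}{270926} \approx 3.691 \cdot 10^{-6}$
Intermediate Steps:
$a = -1$
$O{\left(u,p \right)} = 2 + p$ ($O{\left(u,p \right)} = p + 2 = 2 + p$)
$Z{\left(z \right)} = 16 z^{2}$ ($Z{\left(z \right)} = 4 \left(z + z\right) \left(z + z\right) = 4 \cdot 2 z 2 z = 4 \cdot 4 z^{2} = 16 z^{2}$)
$A{\left(m \right)} = 22 + 3 m$ ($A{\left(m \right)} = -2 + 3 \left(6 + \left(2 + m\right)\right) = -2 + 3 \left(8 + m\right) = -2 + \left(24 + 3 m\right) = 22 + 3 m$)
$\frac{1}{A{\left(168 \right)} + Z{\left(130 \right)}} = \frac{1}{\left(22 + 3 \cdot 168\right) + 16 \cdot 130^{2}} = \frac{1}{\left(22 + 504\right) + 16 \cdot 16900} = \frac{1}{526 + 270400} = \frac{1}{270926}$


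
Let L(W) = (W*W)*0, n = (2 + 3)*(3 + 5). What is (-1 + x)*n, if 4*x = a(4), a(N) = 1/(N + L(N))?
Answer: -75/2 ≈ -37.500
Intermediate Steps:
n = 40 (n = 5*8 = 40)
L(W) = 0 (L(W) = W²*0 = 0)
a(N) = 1/N (a(N) = 1/(N + 0) = 1/N)
x = 1/16 (x = (¼)/4 = (¼)*(¼) = 1/16 ≈ 0.062500)
(-1 + x)*n = (-1 + 1/16)*40 = -15/16*40 = -75/2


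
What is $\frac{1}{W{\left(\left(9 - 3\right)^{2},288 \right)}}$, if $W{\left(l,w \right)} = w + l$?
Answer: $\frac{1}{324} \approx 0.0030864$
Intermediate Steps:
$W{\left(l,w \right)} = l + w$
$\frac{1}{W{\left(\left(9 - 3\right)^{2},288 \right)}} = \frac{1}{\left(9 - 3\right)^{2} + 288} = \frac{1}{6^{2} + 288} = \frac{1}{36 + 288} = \frac{1}{324}$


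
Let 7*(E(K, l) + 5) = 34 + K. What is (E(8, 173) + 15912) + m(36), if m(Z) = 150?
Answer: 16063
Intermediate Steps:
E(K, l) = -⅐ + K/7 (E(K, l) = -5 + (34 + K)/7 = -5 + (34/7 + K/7) = -⅐ + K/7)
(E(8, 173) + 15912) + m(36) = ((-⅐ + (⅐)*8) + 15912) + 150 = ((-⅐ + 8/7) + 15912) + 150 = (1 + 15912) + 150 = 15913 + 150 = 16063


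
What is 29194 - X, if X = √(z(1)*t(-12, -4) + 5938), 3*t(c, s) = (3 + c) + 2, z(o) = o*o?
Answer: 29194 - √53421/3 ≈ 29117.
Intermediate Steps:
z(o) = o²
t(c, s) = 5/3 + c/3 (t(c, s) = ((3 + c) + 2)/3 = (5 + c)/3 = 5/3 + c/3)
X = √53421/3 (X = √(1²*(5/3 + (⅓)*(-12)) + 5938) = √(1*(5/3 - 4) + 5938) = √(1*(-7/3) + 5938) = √(-7/3 + 5938) = √(17807/3) = √53421/3 ≈ 77.043)
29194 - X = 29194 - √53421/3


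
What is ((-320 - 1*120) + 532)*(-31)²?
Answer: 88412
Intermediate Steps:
((-320 - 1*120) + 532)*(-31)² = ((-320 - 120) + 532)*961 = (-440 + 532)*961 = 92*961 = 88412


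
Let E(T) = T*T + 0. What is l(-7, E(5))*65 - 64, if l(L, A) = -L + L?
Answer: -64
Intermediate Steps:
E(T) = T**2 (E(T) = T**2 + 0 = T**2)
l(L, A) = 0
l(-7, E(5))*65 - 64 = 0*65 - 64 = 0 - 64 = -64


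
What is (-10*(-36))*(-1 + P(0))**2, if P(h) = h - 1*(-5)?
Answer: 5760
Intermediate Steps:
P(h) = 5 + h (P(h) = h + 5 = 5 + h)
(-10*(-36))*(-1 + P(0))**2 = (-10*(-36))*(-1 + (5 + 0))**2 = 360*(-1 + 5)**2 = 360*4**2 = 360*16 = 5760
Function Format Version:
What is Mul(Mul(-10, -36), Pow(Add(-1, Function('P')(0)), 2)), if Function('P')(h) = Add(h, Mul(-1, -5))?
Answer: 5760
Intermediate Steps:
Function('P')(h) = Add(5, h) (Function('P')(h) = Add(h, 5) = Add(5, h))
Mul(Mul(-10, -36), Pow(Add(-1, Function('P')(0)), 2)) = Mul(Mul(-10, -36), Pow(Add(-1, Add(5, 0)), 2)) = Mul(360, Pow(Add(-1, 5), 2)) = Mul(360, Pow(4, 2)) = Mul(360, 16) = 5760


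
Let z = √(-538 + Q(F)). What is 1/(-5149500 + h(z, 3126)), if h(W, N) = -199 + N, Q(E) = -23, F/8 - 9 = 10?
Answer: -1/5146573 ≈ -1.9430e-7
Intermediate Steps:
F = 152 (F = 72 + 8*10 = 72 + 80 = 152)
z = I*√561 (z = √(-538 - 23) = √(-561) = I*√561 ≈ 23.685*I)
1/(-5149500 + h(z, 3126)) = 1/(-5149500 + (-199 + 3126)) = 1/(-5149500 + 2927) = 1/(-5146573) = -1/5146573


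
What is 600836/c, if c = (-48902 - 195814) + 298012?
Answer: 150209/13324 ≈ 11.274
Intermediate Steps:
c = 53296 (c = -244716 + 298012 = 53296)
600836/c = 600836/53296 = 600836*(1/53296) = 150209/13324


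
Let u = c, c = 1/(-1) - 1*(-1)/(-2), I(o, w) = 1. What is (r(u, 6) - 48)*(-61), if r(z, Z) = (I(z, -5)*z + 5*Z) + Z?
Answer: 1647/2 ≈ 823.50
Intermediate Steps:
c = -3/2 (c = 1*(-1) + 1*(-½) = -1 - ½ = -3/2 ≈ -1.5000)
u = -3/2 ≈ -1.5000
r(z, Z) = z + 6*Z (r(z, Z) = (1*z + 5*Z) + Z = (z + 5*Z) + Z = z + 6*Z)
(r(u, 6) - 48)*(-61) = ((-3/2 + 6*6) - 48)*(-61) = ((-3/2 + 36) - 48)*(-61) = (69/2 - 48)*(-61) = -27/2*(-61) = 1647/2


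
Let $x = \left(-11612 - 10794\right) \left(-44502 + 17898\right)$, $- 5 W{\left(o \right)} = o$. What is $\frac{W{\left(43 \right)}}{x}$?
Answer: $- \frac{43}{2980446120} \approx -1.4427 \cdot 10^{-8}$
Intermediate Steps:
$W{\left(o \right)} = - \frac{o}{5}$
$x = 596089224$ ($x = \left(-22406\right) \left(-26604\right) = 596089224$)
$\frac{W{\left(43 \right)}}{x} = \frac{\left(- \frac{1}{5}\right) 43}{596089224} = \left(- \frac{43}{5}\right) \frac{1}{596089224} = - \frac{43}{2980446120}$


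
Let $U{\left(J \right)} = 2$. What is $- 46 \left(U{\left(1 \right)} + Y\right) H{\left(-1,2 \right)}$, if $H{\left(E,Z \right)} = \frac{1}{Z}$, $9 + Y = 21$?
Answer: $-322$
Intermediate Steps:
$Y = 12$ ($Y = -9 + 21 = 12$)
$- 46 \left(U{\left(1 \right)} + Y\right) H{\left(-1,2 \right)} = \frac{\left(-46\right) \left(2 + 12\right)}{2} = \left(-46\right) 14 \cdot \frac{1}{2} = \left(-644\right) \frac{1}{2} = -322$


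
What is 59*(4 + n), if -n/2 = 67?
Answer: -7670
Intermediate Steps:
n = -134 (n = -2*67 = -134)
59*(4 + n) = 59*(4 - 134) = 59*(-130) = -7670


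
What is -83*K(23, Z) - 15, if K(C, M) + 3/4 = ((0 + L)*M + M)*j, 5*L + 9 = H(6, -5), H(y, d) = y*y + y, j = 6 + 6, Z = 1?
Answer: -150447/20 ≈ -7522.4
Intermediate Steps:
j = 12
H(y, d) = y + y² (H(y, d) = y² + y = y + y²)
L = 33/5 (L = -9/5 + (6*(1 + 6))/5 = -9/5 + (6*7)/5 = -9/5 + (⅕)*42 = -9/5 + 42/5 = 33/5 ≈ 6.6000)
K(C, M) = -¾ + 456*M/5 (K(C, M) = -¾ + ((0 + 33/5)*M + M)*12 = -¾ + (33*M/5 + M)*12 = -¾ + (38*M/5)*12 = -¾ + 456*M/5)
-83*K(23, Z) - 15 = -83*(-¾ + (456/5)*1) - 15 = -83*(-¾ + 456/5) - 15 = -83*1809/20 - 15 = -150147/20 - 15 = -150447/20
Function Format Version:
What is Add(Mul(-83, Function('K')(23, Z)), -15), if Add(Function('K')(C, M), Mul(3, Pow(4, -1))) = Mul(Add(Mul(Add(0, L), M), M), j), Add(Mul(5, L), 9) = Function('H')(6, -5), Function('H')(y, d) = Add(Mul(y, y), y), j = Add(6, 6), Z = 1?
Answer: Rational(-150447, 20) ≈ -7522.4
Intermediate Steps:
j = 12
Function('H')(y, d) = Add(y, Pow(y, 2)) (Function('H')(y, d) = Add(Pow(y, 2), y) = Add(y, Pow(y, 2)))
L = Rational(33, 5) (L = Add(Rational(-9, 5), Mul(Rational(1, 5), Mul(6, Add(1, 6)))) = Add(Rational(-9, 5), Mul(Rational(1, 5), Mul(6, 7))) = Add(Rational(-9, 5), Mul(Rational(1, 5), 42)) = Add(Rational(-9, 5), Rational(42, 5)) = Rational(33, 5) ≈ 6.6000)
Function('K')(C, M) = Add(Rational(-3, 4), Mul(Rational(456, 5), M)) (Function('K')(C, M) = Add(Rational(-3, 4), Mul(Add(Mul(Add(0, Rational(33, 5)), M), M), 12)) = Add(Rational(-3, 4), Mul(Add(Mul(Rational(33, 5), M), M), 12)) = Add(Rational(-3, 4), Mul(Mul(Rational(38, 5), M), 12)) = Add(Rational(-3, 4), Mul(Rational(456, 5), M)))
Add(Mul(-83, Function('K')(23, Z)), -15) = Add(Mul(-83, Add(Rational(-3, 4), Mul(Rational(456, 5), 1))), -15) = Add(Mul(-83, Add(Rational(-3, 4), Rational(456, 5))), -15) = Add(Mul(-83, Rational(1809, 20)), -15) = Add(Rational(-150147, 20), -15) = Rational(-150447, 20)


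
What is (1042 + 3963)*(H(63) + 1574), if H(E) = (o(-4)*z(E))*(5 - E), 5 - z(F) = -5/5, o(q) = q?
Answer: 14844830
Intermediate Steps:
z(F) = 6 (z(F) = 5 - (-5)/5 = 5 - 1*(-1) = 5 + 1 = 6)
H(E) = -120 + 24*E (H(E) = (-4*6)*(5 - E) = -24*(5 - E) = -120 + 24*E)
(1042 + 3963)*(H(63) + 1574) = (1042 + 3963)*((-120 + 24*63) + 1574) = 5005*((-120 + 1512) + 1574) = 5005*(1392 + 1574) = 5005*2966 = 14844830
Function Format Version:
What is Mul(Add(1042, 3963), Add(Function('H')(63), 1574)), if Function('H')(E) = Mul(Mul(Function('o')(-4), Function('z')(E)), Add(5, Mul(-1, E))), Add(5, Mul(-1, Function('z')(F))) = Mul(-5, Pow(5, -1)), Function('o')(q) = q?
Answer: 14844830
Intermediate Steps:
Function('z')(F) = 6 (Function('z')(F) = Add(5, Mul(-1, Mul(-5, Pow(5, -1)))) = Add(5, Mul(-1, Mul(-5, Rational(1, 5)))) = Add(5, Mul(-1, -1)) = Add(5, 1) = 6)
Function('H')(E) = Add(-120, Mul(24, E)) (Function('H')(E) = Mul(Mul(-4, 6), Add(5, Mul(-1, E))) = Mul(-24, Add(5, Mul(-1, E))) = Add(-120, Mul(24, E)))
Mul(Add(1042, 3963), Add(Function('H')(63), 1574)) = Mul(Add(1042, 3963), Add(Add(-120, Mul(24, 63)), 1574)) = Mul(5005, Add(Add(-120, 1512), 1574)) = Mul(5005, Add(1392, 1574)) = Mul(5005, 2966) = 14844830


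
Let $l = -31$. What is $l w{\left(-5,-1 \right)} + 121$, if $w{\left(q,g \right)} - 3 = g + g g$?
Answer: $28$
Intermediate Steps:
$w{\left(q,g \right)} = 3 + g + g^{2}$ ($w{\left(q,g \right)} = 3 + \left(g + g g\right) = 3 + \left(g + g^{2}\right) = 3 + g + g^{2}$)
$l w{\left(-5,-1 \right)} + 121 = - 31 \left(3 - 1 + \left(-1\right)^{2}\right) + 121 = - 31 \left(3 - 1 + 1\right) + 121 = \left(-31\right) 3 + 121 = -93 + 121 = 28$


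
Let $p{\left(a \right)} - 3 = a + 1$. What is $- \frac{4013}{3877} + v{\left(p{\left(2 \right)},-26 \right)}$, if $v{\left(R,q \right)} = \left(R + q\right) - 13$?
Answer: $- \frac{131954}{3877} \approx -34.035$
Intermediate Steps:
$p{\left(a \right)} = 4 + a$ ($p{\left(a \right)} = 3 + \left(a + 1\right) = 3 + \left(1 + a\right) = 4 + a$)
$v{\left(R,q \right)} = -13 + R + q$
$- \frac{4013}{3877} + v{\left(p{\left(2 \right)},-26 \right)} = - \frac{4013}{3877} - 33 = - \frac{131954}{3877}$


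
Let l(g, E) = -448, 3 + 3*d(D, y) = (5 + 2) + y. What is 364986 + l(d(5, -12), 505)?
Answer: 364538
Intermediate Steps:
d(D, y) = 4/3 + y/3 (d(D, y) = -1 + ((5 + 2) + y)/3 = -1 + (7 + y)/3 = -1 + (7/3 + y/3) = 4/3 + y/3)
364986 + l(d(5, -12), 505) = 364986 - 448 = 364538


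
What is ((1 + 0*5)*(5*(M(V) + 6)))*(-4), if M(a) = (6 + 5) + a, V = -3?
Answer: -280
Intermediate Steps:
M(a) = 11 + a
((1 + 0*5)*(5*(M(V) + 6)))*(-4) = ((1 + 0*5)*(5*((11 - 3) + 6)))*(-4) = ((1 + 0)*(5*(8 + 6)))*(-4) = (1*(5*14))*(-4) = (1*70)*(-4) = 70*(-4) = -280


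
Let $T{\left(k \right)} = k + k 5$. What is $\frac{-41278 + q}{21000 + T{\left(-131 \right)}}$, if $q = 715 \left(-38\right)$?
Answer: $- \frac{11408}{3369} \approx -3.3862$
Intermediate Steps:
$T{\left(k \right)} = 6 k$ ($T{\left(k \right)} = k + 5 k = 6 k$)
$q = -27170$
$\frac{-41278 + q}{21000 + T{\left(-131 \right)}} = \frac{-41278 - 27170}{21000 + 6 \left(-131\right)} = - \frac{68448}{21000 - 786} = - \frac{68448}{20214} = \left(-68448\right) \frac{1}{20214} = - \frac{11408}{3369}$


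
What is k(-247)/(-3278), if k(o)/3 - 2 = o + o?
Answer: 738/1639 ≈ 0.45027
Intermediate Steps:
k(o) = 6 + 6*o (k(o) = 6 + 3*(o + o) = 6 + 3*(2*o) = 6 + 6*o)
k(-247)/(-3278) = (6 + 6*(-247))/(-3278) = (6 - 1482)*(-1/3278) = -1476*(-1/3278) = 738/1639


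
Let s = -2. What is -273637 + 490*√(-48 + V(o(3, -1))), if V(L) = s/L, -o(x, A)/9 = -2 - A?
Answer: -273637 + 490*I*√434/3 ≈ -2.7364e+5 + 3402.7*I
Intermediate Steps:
o(x, A) = 18 + 9*A (o(x, A) = -9*(-2 - A) = 18 + 9*A)
V(L) = -2/L
-273637 + 490*√(-48 + V(o(3, -1))) = -273637 + 490*√(-48 - 2/(18 + 9*(-1))) = -273637 + 490*√(-48 - 2/(18 - 9)) = -273637 + 490*√(-48 - 2/9) = -273637 + 490*√(-434/9) = -273637 + 490*(I*√434/3) = -273637 + 490*I*√434/3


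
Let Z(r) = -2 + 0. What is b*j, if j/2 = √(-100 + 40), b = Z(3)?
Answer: -8*I*√15 ≈ -30.984*I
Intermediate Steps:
Z(r) = -2
b = -2
j = 4*I*√15 (j = 2*√(-100 + 40) = 2*√(-60) = 2*(2*I*√15) = 4*I*√15 ≈ 15.492*I)
b*j = -8*I*√15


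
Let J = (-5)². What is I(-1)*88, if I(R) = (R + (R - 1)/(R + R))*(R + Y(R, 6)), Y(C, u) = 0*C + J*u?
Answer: 0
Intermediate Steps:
J = 25
Y(C, u) = 25*u (Y(C, u) = 0*C + 25*u = 0 + 25*u = 25*u)
I(R) = (150 + R)*(R + (-1 + R)/(2*R)) (I(R) = (R + (R - 1)/(R + R))*(R + 25*6) = (R + (-1 + R)/((2*R)))*(R + 150) = (R + (-1 + R)*(1/(2*R)))*(150 + R) = (R + (-1 + R)/(2*R))*(150 + R) = (150 + R)*(R + (-1 + R)/(2*R)))
I(-1)*88 = (149/2 + (-1)² - 75/(-1) + (301/2)*(-1))*88 = (149/2 + 1 - 75*(-1) - 301/2)*88 = (149/2 + 1 + 75 - 301/2)*88 = 0*88 = 0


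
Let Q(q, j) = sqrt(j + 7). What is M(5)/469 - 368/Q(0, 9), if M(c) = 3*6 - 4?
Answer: -6162/67 ≈ -91.970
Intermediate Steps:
Q(q, j) = sqrt(7 + j)
M(c) = 14 (M(c) = 18 - 4 = 14)
M(5)/469 - 368/Q(0, 9) = 14/469 - 368/sqrt(7 + 9) = 14*(1/469) - 368/(sqrt(16)) = 2/67 - 368/4 = 2/67 - 368*1/4 = 2/67 - 92 = -6162/67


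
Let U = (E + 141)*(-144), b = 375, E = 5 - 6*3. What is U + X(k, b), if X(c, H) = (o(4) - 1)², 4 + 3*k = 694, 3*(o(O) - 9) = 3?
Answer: -18351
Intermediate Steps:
o(O) = 10 (o(O) = 9 + (⅓)*3 = 9 + 1 = 10)
k = 230 (k = -4/3 + (⅓)*694 = -4/3 + 694/3 = 230)
E = -13 (E = 5 - 18 = -13)
X(c, H) = 81 (X(c, H) = (10 - 1)² = 9² = 81)
U = -18432 (U = (-13 + 141)*(-144) = 128*(-144) = -18432)
U + X(k, b) = -18432 + 81 = -18351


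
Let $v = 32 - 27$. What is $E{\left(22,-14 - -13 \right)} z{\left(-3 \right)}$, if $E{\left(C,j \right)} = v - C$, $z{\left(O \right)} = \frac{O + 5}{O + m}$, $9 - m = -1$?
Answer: $- \frac{34}{7} \approx -4.8571$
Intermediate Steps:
$v = 5$ ($v = 32 - 27 = 5$)
$m = 10$ ($m = 9 - -1 = 9 + 1 = 10$)
$z{\left(O \right)} = \frac{5 + O}{10 + O}$ ($z{\left(O \right)} = \frac{O + 5}{O + 10} = \frac{5 + O}{10 + O}$)
$E{\left(C,j \right)} = 5 - C$
$E{\left(22,-14 - -13 \right)} z{\left(-3 \right)} = \left(5 - 22\right) \frac{5 - 3}{10 - 3} = \left(5 - 22\right) \frac{1}{7} \cdot 2 = - 17 \cdot \frac{1}{7} \cdot 2 = \left(-17\right) \frac{2}{7} = - \frac{34}{7}$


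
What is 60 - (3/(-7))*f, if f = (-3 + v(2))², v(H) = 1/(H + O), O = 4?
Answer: 5329/84 ≈ 63.440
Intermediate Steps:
v(H) = 1/(4 + H) (v(H) = 1/(H + 4) = 1/(4 + H))
f = 289/36 (f = (-3 + 1/(4 + 2))² = (-3 + 1/6)² = (-3 + ⅙)² = (-17/6)² = 289/36 ≈ 8.0278)
60 - (3/(-7))*f = 60 - (3/(-7))*(289/36) = 60 - (3*(-⅐))*(289/36) = 60 - (-3/7*289/36) = 60 - (-289)/84 = 60 - 1*(-289/84) = 60 + 289/84 = 5329/84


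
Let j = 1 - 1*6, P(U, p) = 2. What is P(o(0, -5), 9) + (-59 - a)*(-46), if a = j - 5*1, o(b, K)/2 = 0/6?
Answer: 2256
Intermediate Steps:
o(b, K) = 0 (o(b, K) = 2*(0/6) = 2*(0*(⅙)) = 2*0 = 0)
j = -5 (j = 1 - 6 = -5)
a = -10 (a = -5 - 5*1 = -5 - 5 = -10)
P(o(0, -5), 9) + (-59 - a)*(-46) = 2 + (-59 - 1*(-10))*(-46) = 2 + (-59 + 10)*(-46) = 2 - 49*(-46) = 2 + 2254 = 2256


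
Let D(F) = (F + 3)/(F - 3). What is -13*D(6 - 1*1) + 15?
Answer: -37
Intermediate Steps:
D(F) = (3 + F)/(-3 + F)
-13*D(6 - 1*1) + 15 = -13*(3 + (6 - 1*1))/(-3 + (6 - 1*1)) + 15 = -13*(3 + (6 - 1))/(-3 + (6 - 1)) + 15 = -13*(3 + 5)/(-3 + 5) + 15 = -13*8/2 + 15 = -13*4 + 15 = -52 + 15 = -37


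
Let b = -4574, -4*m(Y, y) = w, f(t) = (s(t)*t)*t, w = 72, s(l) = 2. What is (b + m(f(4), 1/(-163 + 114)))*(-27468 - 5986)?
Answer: 153620768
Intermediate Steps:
f(t) = 2*t**2 (f(t) = (2*t)*t = 2*t**2)
m(Y, y) = -18 (m(Y, y) = -1/4*72 = -18)
(b + m(f(4), 1/(-163 + 114)))*(-27468 - 5986) = (-4574 - 18)*(-27468 - 5986) = -4592*(-33454) = 153620768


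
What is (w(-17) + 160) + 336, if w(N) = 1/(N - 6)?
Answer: 11407/23 ≈ 495.96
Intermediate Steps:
w(N) = 1/(-6 + N)
(w(-17) + 160) + 336 = (1/(-6 - 17) + 160) + 336 = (1/(-23) + 160) + 336 = (-1/23 + 160) + 336 = 3679/23 + 336 = 11407/23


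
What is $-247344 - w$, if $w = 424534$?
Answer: $-671878$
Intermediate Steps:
$-247344 - w = -247344 - 424534 = -671878$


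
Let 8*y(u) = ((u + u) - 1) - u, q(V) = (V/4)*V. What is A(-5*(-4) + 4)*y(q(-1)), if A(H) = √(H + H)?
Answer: -3*√3/8 ≈ -0.64952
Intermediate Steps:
q(V) = V²/4 (q(V) = (V*(¼))*V = (V/4)*V = V²/4)
A(H) = √2*√H (A(H) = √(2*H) = √2*√H)
y(u) = -⅛ + u/8 (y(u) = (((u + u) - 1) - u)/8 = ((2*u - 1) - u)/8 = ((-1 + 2*u) - u)/8 = (-1 + u)/8 = -⅛ + u/8)
A(-5*(-4) + 4)*y(q(-1)) = (√2*√(-5*(-4) + 4))*(-⅛ + ((¼)*(-1)²)/8) = (√2*√(20 + 4))*(-⅛ + ((¼)*1)/8) = (√2*√24)*(-⅛ + (⅛)*(¼)) = (√2*(2*√6))*(-⅛ + 1/32) = (4*√3)*(-3/32) = -3*√3/8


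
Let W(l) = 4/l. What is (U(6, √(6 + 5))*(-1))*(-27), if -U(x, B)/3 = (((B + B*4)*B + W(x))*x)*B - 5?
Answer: 405 - 27054*√11 ≈ -89323.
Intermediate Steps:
U(x, B) = 15 - 3*B*x*(4/x + 5*B²) (U(x, B) = -3*((((B + B*4)*B + 4/x)*x)*B - 5) = -3*((((B + 4*B)*B + 4/x)*x)*B - 5) = -3*((((5*B)*B + 4/x)*x)*B - 5) = -3*(((5*B² + 4/x)*x)*B - 5) = -3*(((4/x + 5*B²)*x)*B - 5) = -3*((x*(4/x + 5*B²))*B - 5) = -3*(B*x*(4/x + 5*B²) - 5) = -3*(-5 + B*x*(4/x + 5*B²)) = 15 - 3*B*x*(4/x + 5*B²))
(U(6, √(6 + 5))*(-1))*(-27) = ((15 - 12*√(6 + 5) - 15*6*(√(6 + 5))³)*(-1))*(-27) = ((15 - 12*√11 - 15*6*(√11)³)*(-1))*(-27) = ((15 - 12*√11 - 15*6*11*√11)*(-1))*(-27) = ((15 - 12*√11 - 990*√11)*(-1))*(-27) = ((15 - 1002*√11)*(-1))*(-27) = (-15 + 1002*√11)*(-27) = 405 - 27054*√11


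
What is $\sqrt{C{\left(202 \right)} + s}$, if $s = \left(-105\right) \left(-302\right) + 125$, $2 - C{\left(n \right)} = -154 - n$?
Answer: $21 \sqrt{73} \approx 179.42$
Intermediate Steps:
$C{\left(n \right)} = 156 + n$ ($C{\left(n \right)} = 2 - \left(-154 - n\right) = 2 + \left(154 + n\right) = 156 + n$)
$s = 31835$ ($s = 31710 + 125 = 31835$)
$\sqrt{C{\left(202 \right)} + s} = \sqrt{\left(156 + 202\right) + 31835} = \sqrt{358 + 31835} = \sqrt{32193} = 21 \sqrt{73}$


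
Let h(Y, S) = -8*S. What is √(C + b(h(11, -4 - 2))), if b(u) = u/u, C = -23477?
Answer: 2*I*√5869 ≈ 153.22*I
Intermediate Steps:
b(u) = 1
√(C + b(h(11, -4 - 2))) = √(-23477 + 1) = √(-23476) = 2*I*√5869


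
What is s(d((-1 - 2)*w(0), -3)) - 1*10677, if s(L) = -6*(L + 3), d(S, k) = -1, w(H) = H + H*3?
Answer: -10689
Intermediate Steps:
w(H) = 4*H (w(H) = H + 3*H = 4*H)
s(L) = -18 - 6*L (s(L) = -6*(3 + L) = -18 - 6*L)
s(d((-1 - 2)*w(0), -3)) - 1*10677 = (-18 - 6*(-1)) - 1*10677 = (-18 + 6) - 10677 = -12 - 10677 = -10689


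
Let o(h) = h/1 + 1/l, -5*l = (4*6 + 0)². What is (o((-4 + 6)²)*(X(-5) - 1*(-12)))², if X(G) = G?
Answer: 258984649/331776 ≈ 780.60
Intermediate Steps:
l = -576/5 (l = -(4*6 + 0)²/5 = -(24 + 0)²/5 = -⅕*24² = -⅕*576 = -576/5 ≈ -115.20)
o(h) = -5/576 + h (o(h) = h/1 + 1/(-576/5) = h*1 + 1*(-5/576) = h - 5/576 = -5/576 + h)
(o((-4 + 6)²)*(X(-5) - 1*(-12)))² = ((-5/576 + (-4 + 6)²)*(-5 - 1*(-12)))² = ((-5/576 + 2²)*(-5 + 12))² = ((-5/576 + 4)*7)² = ((2299/576)*7)² = (16093/576)² = 258984649/331776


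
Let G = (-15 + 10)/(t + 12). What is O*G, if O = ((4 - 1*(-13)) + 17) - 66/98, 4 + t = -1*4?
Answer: -8165/196 ≈ -41.658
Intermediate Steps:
t = -8 (t = -4 - 1*4 = -4 - 4 = -8)
G = -5/4 (G = (-15 + 10)/(-8 + 12) = -5/4 ≈ -1.2500)
O = 1633/49 (O = ((4 + 13) + 17) - 66*1/98 = (17 + 17) - 33/49 = 34 - 33/49 = 1633/49 ≈ 33.327)
O*G = (1633/49)*(-5/4) = -8165/196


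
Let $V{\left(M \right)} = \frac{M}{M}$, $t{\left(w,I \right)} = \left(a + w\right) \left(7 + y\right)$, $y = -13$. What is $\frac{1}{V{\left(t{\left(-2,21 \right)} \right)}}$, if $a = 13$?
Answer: $1$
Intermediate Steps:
$t{\left(w,I \right)} = -78 - 6 w$ ($t{\left(w,I \right)} = \left(13 + w\right) \left(7 - 13\right) = \left(13 + w\right) \left(-6\right) = -78 - 6 w$)
$V{\left(M \right)} = 1$
$\frac{1}{V{\left(t{\left(-2,21 \right)} \right)}} = 1^{-1} = 1$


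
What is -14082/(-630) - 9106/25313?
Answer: 58453481/2657865 ≈ 21.993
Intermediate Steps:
-14082/(-630) - 9106/25313 = -14082*(-1/630) - 9106*1/25313 = 2347/105 - 9106/25313 = 58453481/2657865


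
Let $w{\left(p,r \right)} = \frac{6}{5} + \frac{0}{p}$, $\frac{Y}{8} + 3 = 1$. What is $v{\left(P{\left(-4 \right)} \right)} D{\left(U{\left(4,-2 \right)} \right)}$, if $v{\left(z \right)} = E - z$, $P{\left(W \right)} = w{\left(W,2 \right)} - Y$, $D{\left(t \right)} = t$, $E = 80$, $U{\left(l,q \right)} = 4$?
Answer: $\frac{1256}{5} \approx 251.2$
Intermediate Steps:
$Y = -16$ ($Y = -24 + 8 \cdot 1 = -24 + 8 = -16$)
$w{\left(p,r \right)} = \frac{6}{5}$ ($w{\left(p,r \right)} = 6 \cdot \frac{1}{5} + 0 = \frac{6}{5} + 0 = \frac{6}{5}$)
$P{\left(W \right)} = \frac{86}{5}$ ($P{\left(W \right)} = \frac{6}{5} - -16 = \frac{6}{5} + 16 = \frac{86}{5}$)
$v{\left(z \right)} = 80 - z$
$v{\left(P{\left(-4 \right)} \right)} D{\left(U{\left(4,-2 \right)} \right)} = \left(80 - \frac{86}{5}\right) 4 = \frac{314}{5} \cdot 4 = \frac{1256}{5}$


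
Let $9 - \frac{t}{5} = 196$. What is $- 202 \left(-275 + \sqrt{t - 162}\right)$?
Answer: $55550 - 202 i \sqrt{1097} \approx 55550.0 - 6690.4 i$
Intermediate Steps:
$t = -935$ ($t = 45 - 980 = -935$)
$- 202 \left(-275 + \sqrt{t - 162}\right) = - 202 \left(-275 + \sqrt{-935 - 162}\right) = - 202 \left(-275 + \sqrt{-1097}\right) = - 202 \left(-275 + i \sqrt{1097}\right) = 55550 - 202 i \sqrt{1097}$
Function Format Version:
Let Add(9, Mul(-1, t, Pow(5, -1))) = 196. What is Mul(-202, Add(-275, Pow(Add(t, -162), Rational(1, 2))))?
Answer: Add(55550, Mul(-202, I, Pow(1097, Rational(1, 2)))) ≈ Add(55550., Mul(-6690.4, I))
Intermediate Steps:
t = -935 (t = Add(45, Mul(-5, 196)) = Add(45, -980) = -935)
Mul(-202, Add(-275, Pow(Add(t, -162), Rational(1, 2)))) = Mul(-202, Add(-275, Pow(Add(-935, -162), Rational(1, 2)))) = Mul(-202, Add(-275, Pow(-1097, Rational(1, 2)))) = Mul(-202, Add(-275, Mul(I, Pow(1097, Rational(1, 2))))) = Add(55550, Mul(-202, I, Pow(1097, Rational(1, 2))))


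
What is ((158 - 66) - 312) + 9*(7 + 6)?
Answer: -103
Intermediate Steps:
((158 - 66) - 312) + 9*(7 + 6) = (92 - 312) + 9*13 = -220 + 117 = -103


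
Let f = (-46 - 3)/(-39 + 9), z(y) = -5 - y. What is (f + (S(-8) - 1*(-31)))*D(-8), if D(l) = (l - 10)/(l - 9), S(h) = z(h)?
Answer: 3207/85 ≈ 37.729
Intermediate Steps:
S(h) = -5 - h
D(l) = (-10 + l)/(-9 + l)
f = 49/30 (f = -49/(-30) = -49*(-1/30) = 49/30 ≈ 1.6333)
(f + (S(-8) - 1*(-31)))*D(-8) = (49/30 + ((-5 - 1*(-8)) - 1*(-31)))*((-10 - 8)/(-9 - 8)) = (49/30 + ((-5 + 8) + 31))*(-18/(-17)) = (49/30 + (3 + 31))*(-1/17*(-18)) = (49/30 + 34)*(18/17) = (1069/30)*(18/17) = 3207/85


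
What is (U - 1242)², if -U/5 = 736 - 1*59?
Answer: 21409129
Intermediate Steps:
U = -3385 (U = -5*(736 - 1*59) = -5*(736 - 59) = -5*677 = -3385)
(U - 1242)² = (-3385 - 1242)² = (-4627)² = 21409129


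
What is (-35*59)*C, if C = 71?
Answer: -146615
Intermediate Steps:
(-35*59)*C = -35*59*71 = -2065*71 = -146615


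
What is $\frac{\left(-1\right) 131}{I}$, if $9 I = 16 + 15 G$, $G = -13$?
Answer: $\frac{1179}{179} \approx 6.5866$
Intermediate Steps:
$I = - \frac{179}{9}$ ($I = \frac{16 + 15 \left(-13\right)}{9} = \frac{16 - 195}{9} = \frac{1}{9} \left(-179\right) = - \frac{179}{9} \approx -19.889$)
$\frac{\left(-1\right) 131}{I} = \frac{\left(-1\right) 131}{- \frac{179}{9}} = \left(-131\right) \left(- \frac{9}{179}\right) = \frac{1179}{179}$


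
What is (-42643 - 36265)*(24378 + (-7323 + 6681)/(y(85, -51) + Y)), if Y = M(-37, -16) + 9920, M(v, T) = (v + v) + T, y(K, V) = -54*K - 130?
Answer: -4914821787852/2555 ≈ -1.9236e+9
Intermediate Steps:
y(K, V) = -130 - 54*K
M(v, T) = T + 2*v (M(v, T) = 2*v + T = T + 2*v)
Y = 9830 (Y = (-16 + 2*(-37)) + 9920 = (-16 - 74) + 9920 = -90 + 9920 = 9830)
(-42643 - 36265)*(24378 + (-7323 + 6681)/(y(85, -51) + Y)) = (-42643 - 36265)*(24378 + (-7323 + 6681)/((-130 - 54*85) + 9830)) = -78908*(24378 - 642/((-130 - 4590) + 9830)) = -78908*(24378 - 642/(-4720 + 9830)) = -78908*(24378 - 642/5110) = -78908*(24378 - 642*1/5110) = -78908*(24378 - 321/2555) = -78908*62285469/2555 = -4914821787852/2555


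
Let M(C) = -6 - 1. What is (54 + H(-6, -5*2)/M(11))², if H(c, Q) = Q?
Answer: 150544/49 ≈ 3072.3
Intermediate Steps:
M(C) = -7
(54 + H(-6, -5*2)/M(11))² = (54 - 5*2/(-7))² = (54 - 10*(-⅐))² = (54 + 10/7)² = (388/7)² = 150544/49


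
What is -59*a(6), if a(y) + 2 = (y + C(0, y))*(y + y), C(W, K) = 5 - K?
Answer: -3422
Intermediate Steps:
a(y) = -2 + 10*y (a(y) = -2 + (y + (5 - y))*(y + y) = -2 + 5*(2*y) = -2 + 10*y)
-59*a(6) = -59*(-2 + 10*6) = -59*(-2 + 60) = -59*58 = -3422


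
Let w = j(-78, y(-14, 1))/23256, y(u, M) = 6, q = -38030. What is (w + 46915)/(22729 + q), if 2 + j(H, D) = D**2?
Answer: -32089861/10465884 ≈ -3.0661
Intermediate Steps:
j(H, D) = -2 + D**2
w = 1/684 (w = (-2 + 6**2)/23256 = (-2 + 36)*(1/23256) = 34*(1/23256) = 1/684 ≈ 0.0014620)
(w + 46915)/(22729 + q) = (1/684 + 46915)/(22729 - 38030) = (32089861/684)/(-15301) = (32089861/684)*(-1/15301) = -32089861/10465884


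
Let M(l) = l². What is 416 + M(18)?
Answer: 740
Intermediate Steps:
416 + M(18) = 416 + 18² = 416 + 324 = 740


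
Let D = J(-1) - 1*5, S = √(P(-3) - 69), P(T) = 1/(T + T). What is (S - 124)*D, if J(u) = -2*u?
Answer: 372 - I*√2490/2 ≈ 372.0 - 24.95*I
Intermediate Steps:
P(T) = 1/(2*T)
S = I*√2490/6 (S = √((½)/(-3) - 69) = √((½)*(-⅓) - 69) = √(-⅙ - 69) = √(-415/6) = I*√2490/6 ≈ 8.3167*I)
D = -3 (D = -2*(-1) - 1*5 = 2 - 5 = -3)
(S - 124)*D = (I*√2490/6 - 124)*(-3) = (-124 + I*√2490/6)*(-3) = 372 - I*√2490/2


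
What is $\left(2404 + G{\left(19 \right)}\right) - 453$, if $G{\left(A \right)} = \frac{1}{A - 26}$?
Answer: $\frac{13656}{7} \approx 1950.9$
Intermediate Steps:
$G{\left(A \right)} = \frac{1}{-26 + A}$
$\left(2404 + G{\left(19 \right)}\right) - 453 = \left(2404 + \frac{1}{-26 + 19}\right) - 453 = \left(2404 + \frac{1}{-7}\right) - 453 = \left(2404 - \frac{1}{7}\right) - 453 = \frac{16827}{7} - 453 = \frac{13656}{7}$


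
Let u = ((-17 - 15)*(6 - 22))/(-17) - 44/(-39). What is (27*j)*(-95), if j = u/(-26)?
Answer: -8216550/2873 ≈ -2859.9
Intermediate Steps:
u = -19220/663 (u = -32*(-16)*(-1/17) - 44*(-1/39) = 512*(-1/17) + 44/39 = -512/17 + 44/39 = -19220/663 ≈ -28.989)
j = 9610/8619 (j = -19220/663/(-26) = -19220/663*(-1/26) = 9610/8619 ≈ 1.1150)
(27*j)*(-95) = (27*(9610/8619))*(-95) = (86490/2873)*(-95) = -8216550/2873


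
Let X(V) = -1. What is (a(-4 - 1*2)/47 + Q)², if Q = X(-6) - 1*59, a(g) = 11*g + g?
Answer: 8363664/2209 ≈ 3786.2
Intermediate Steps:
a(g) = 12*g
Q = -60 (Q = -1 - 1*59 = -1 - 59 = -60)
(a(-4 - 1*2)/47 + Q)² = ((12*(-4 - 1*2))/47 - 60)² = ((12*(-4 - 2))*(1/47) - 60)² = ((12*(-6))*(1/47) - 60)² = (-72*1/47 - 60)² = (-72/47 - 60)² = (-2892/47)² = 8363664/2209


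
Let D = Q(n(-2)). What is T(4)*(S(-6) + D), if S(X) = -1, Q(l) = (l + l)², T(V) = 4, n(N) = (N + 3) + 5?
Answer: 572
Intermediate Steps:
n(N) = 8 + N (n(N) = (3 + N) + 5 = 8 + N)
Q(l) = 4*l² (Q(l) = (2*l)² = 4*l²)
D = 144 (D = 4*(8 - 2)² = 4*6² = 4*36 = 144)
T(4)*(S(-6) + D) = 4*(-1 + 144) = 4*143 = 572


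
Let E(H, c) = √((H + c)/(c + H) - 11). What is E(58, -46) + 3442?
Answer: 3442 + I*√10 ≈ 3442.0 + 3.1623*I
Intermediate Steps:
E(H, c) = I*√10 (E(H, c) = √((H + c)/(H + c) - 11) = √(1 - 11) = √(-10) = I*√10)
E(58, -46) + 3442 = I*√10 + 3442 = 3442 + I*√10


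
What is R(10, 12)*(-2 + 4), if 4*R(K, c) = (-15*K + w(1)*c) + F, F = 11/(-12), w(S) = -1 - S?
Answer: -2099/24 ≈ -87.458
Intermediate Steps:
F = -11/12 (F = 11*(-1/12) = -11/12 ≈ -0.91667)
R(K, c) = -11/48 - 15*K/4 - c/2 (R(K, c) = ((-15*K + (-1 - 1*1)*c) - 11/12)/4 = ((-15*K + (-1 - 1)*c) - 11/12)/4 = ((-15*K - 2*c) - 11/12)/4 = (-11/12 - 15*K - 2*c)/4 = -11/48 - 15*K/4 - c/2)
R(10, 12)*(-2 + 4) = (-11/48 - 15/4*10 - ½*12)*(-2 + 4) = (-11/48 - 75/2 - 6)*2 = -2099/48*2 = -2099/24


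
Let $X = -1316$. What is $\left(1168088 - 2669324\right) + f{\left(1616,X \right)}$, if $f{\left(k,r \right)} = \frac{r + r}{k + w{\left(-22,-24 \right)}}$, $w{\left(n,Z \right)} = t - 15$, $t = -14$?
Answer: $- \frac{2382464164}{1587} \approx -1.5012 \cdot 10^{6}$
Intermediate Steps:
$w{\left(n,Z \right)} = -29$ ($w{\left(n,Z \right)} = -14 - 15 = -29$)
$f{\left(k,r \right)} = \frac{2 r}{-29 + k}$ ($f{\left(k,r \right)} = \frac{r + r}{k - 29} = \frac{2 r}{-29 + k}$)
$\left(1168088 - 2669324\right) + f{\left(1616,X \right)} = \left(1168088 - 2669324\right) + 2 \left(-1316\right) \frac{1}{-29 + 1616} = -1501236 + 2 \left(-1316\right) \frac{1}{1587} = -1501236 - \frac{2632}{1587} = - \frac{2382464164}{1587}$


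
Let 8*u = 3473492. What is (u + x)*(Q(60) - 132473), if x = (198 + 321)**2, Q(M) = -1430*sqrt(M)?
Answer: -186402095935/2 - 2012145850*sqrt(15) ≈ -1.0099e+11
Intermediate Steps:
x = 269361 (x = 519**2 = 269361)
u = 868373/2 (u = (1/8)*3473492 = 868373/2 ≈ 4.3419e+5)
(u + x)*(Q(60) - 132473) = (868373/2 + 269361)*(-2860*sqrt(15) - 132473) = 1407095*(-2860*sqrt(15) - 132473)/2 = 1407095*(-132473 - 2860*sqrt(15))/2 = -186402095935/2 - 2012145850*sqrt(15)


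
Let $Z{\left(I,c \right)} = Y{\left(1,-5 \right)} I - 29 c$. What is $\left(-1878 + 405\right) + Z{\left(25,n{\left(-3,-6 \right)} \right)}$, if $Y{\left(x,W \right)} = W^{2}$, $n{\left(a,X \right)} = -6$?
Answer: $-674$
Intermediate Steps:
$Z{\left(I,c \right)} = - 29 c + 25 I$ ($Z{\left(I,c \right)} = \left(-5\right)^{2} I - 29 c = 25 I - 29 c = - 29 c + 25 I$)
$\left(-1878 + 405\right) + Z{\left(25,n{\left(-3,-6 \right)} \right)} = \left(-1878 + 405\right) + \left(\left(-29\right) \left(-6\right) + 25 \cdot 25\right) = -1473 + \left(174 + 625\right) = -1473 + 799 = -674$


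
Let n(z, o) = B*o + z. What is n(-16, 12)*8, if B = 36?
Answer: 3328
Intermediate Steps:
n(z, o) = z + 36*o (n(z, o) = 36*o + z = z + 36*o)
n(-16, 12)*8 = (-16 + 36*12)*8 = (-16 + 432)*8 = 416*8 = 3328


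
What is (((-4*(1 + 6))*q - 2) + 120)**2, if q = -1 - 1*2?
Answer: 40804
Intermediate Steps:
q = -3 (q = -1 - 2 = -3)
(((-4*(1 + 6))*q - 2) + 120)**2 = ((-4*(1 + 6)*(-3) - 2) + 120)**2 = ((-4*7*(-3) - 2) + 120)**2 = ((-28*(-3) - 2) + 120)**2 = ((84 - 2) + 120)**2 = (82 + 120)**2 = 202**2 = 40804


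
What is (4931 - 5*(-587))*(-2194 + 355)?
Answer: -14465574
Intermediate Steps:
(4931 - 5*(-587))*(-2194 + 355) = (4931 + 2935)*(-1839) = 7866*(-1839) = -14465574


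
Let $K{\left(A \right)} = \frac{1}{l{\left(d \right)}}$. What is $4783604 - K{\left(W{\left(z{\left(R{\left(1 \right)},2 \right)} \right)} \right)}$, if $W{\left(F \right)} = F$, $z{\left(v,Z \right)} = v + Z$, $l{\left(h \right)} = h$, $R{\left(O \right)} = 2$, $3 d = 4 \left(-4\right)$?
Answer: $\frac{76537667}{16} \approx 4.7836 \cdot 10^{6}$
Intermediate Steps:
$d = - \frac{16}{3}$ ($d = \frac{4 \left(-4\right)}{3} = \frac{1}{3} \left(-16\right) = - \frac{16}{3} \approx -5.3333$)
$z{\left(v,Z \right)} = Z + v$
$K{\left(A \right)} = - \frac{3}{16}$ ($K{\left(A \right)} = \frac{1}{- \frac{16}{3}} = - \frac{3}{16}$)
$4783604 - K{\left(W{\left(z{\left(R{\left(1 \right)},2 \right)} \right)} \right)} = 4783604 - - \frac{3}{16} = 4783604 + \frac{3}{16} = \frac{76537667}{16}$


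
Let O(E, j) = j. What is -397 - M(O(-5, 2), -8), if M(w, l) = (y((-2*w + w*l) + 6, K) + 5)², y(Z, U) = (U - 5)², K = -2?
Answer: -3313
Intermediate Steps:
y(Z, U) = (-5 + U)²
M(w, l) = 2916 (M(w, l) = ((-5 - 2)² + 5)² = ((-7)² + 5)² = (49 + 5)² = 54² = 2916)
-397 - M(O(-5, 2), -8) = -397 - 1*2916 = -397 - 2916 = -3313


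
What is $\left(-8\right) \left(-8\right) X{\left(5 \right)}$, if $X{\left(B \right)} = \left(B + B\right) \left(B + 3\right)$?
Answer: $5120$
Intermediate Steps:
$X{\left(B \right)} = 2 B \left(3 + B\right)$
$\left(-8\right) \left(-8\right) X{\left(5 \right)} = \left(-8\right) \left(-8\right) 2 \cdot 5 \left(3 + 5\right) = 64 \cdot 2 \cdot 5 \cdot 8 = 64 \cdot 80 = 5120$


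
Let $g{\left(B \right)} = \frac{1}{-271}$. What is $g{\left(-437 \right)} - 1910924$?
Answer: $- \frac{517860405}{271} \approx -1.9109 \cdot 10^{6}$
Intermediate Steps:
$g{\left(B \right)} = - \frac{1}{271}$
$g{\left(-437 \right)} - 1910924 = - \frac{1}{271} - 1910924 = - \frac{517860405}{271}$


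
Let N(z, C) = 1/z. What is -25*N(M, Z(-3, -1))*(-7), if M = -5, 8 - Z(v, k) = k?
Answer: -35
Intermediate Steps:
Z(v, k) = 8 - k
-25*N(M, Z(-3, -1))*(-7) = -25/(-5)*(-7) = -25*(-1/5)*(-7) = 5*(-7) = -35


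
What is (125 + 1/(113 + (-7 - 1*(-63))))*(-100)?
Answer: -2112600/169 ≈ -12501.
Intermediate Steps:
(125 + 1/(113 + (-7 - 1*(-63))))*(-100) = (125 + 1/(113 + (-7 + 63)))*(-100) = (125 + 1/(113 + 56))*(-100) = (125 + 1/169)*(-100) = (21126/169)*(-100) = -2112600/169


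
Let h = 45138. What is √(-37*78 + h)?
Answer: 2*√10563 ≈ 205.55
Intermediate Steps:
√(-37*78 + h) = √(-37*78 + 45138) = √(-2886 + 45138) = √42252 = 2*√10563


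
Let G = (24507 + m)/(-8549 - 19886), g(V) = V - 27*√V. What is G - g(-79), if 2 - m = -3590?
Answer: 2218266/28435 + 27*I*√79 ≈ 78.012 + 239.98*I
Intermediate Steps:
m = 3592 (m = 2 - 1*(-3590) = 2 + 3590 = 3592)
G = -28099/28435 (G = (24507 + 3592)/(-8549 - 19886) = 28099/(-28435) = 28099*(-1/28435) = -28099/28435 ≈ -0.98818)
G - g(-79) = -28099/28435 - (-79 - 27*I*√79) = -28099/28435 + (79 + 27*I*√79) = 2218266/28435 + 27*I*√79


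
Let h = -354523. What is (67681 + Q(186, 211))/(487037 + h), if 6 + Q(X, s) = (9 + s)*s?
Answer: 114095/132514 ≈ 0.86100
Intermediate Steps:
Q(X, s) = -6 + s*(9 + s) (Q(X, s) = -6 + (9 + s)*s = -6 + s*(9 + s))
(67681 + Q(186, 211))/(487037 + h) = (67681 + (-6 + 211² + 9*211))/(487037 - 354523) = (67681 + (-6 + 44521 + 1899))/132514 = (67681 + 46414)*(1/132514) = 114095*(1/132514) = 114095/132514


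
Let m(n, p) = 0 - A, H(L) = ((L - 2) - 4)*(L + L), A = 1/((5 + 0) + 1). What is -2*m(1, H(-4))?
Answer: ⅓ ≈ 0.33333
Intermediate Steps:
A = ⅙ (A = 1/(5 + 1) = 1/6 = ⅙ ≈ 0.16667)
H(L) = 2*L*(-6 + L) (H(L) = ((-2 + L) - 4)*(2*L) = (-6 + L)*(2*L) = 2*L*(-6 + L))
m(n, p) = -⅙ (m(n, p) = 0 - 1*⅙ = 0 - ⅙ = -⅙)
-2*m(1, H(-4)) = -2*(-⅙) = ⅓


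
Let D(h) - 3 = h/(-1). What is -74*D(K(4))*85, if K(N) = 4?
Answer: 6290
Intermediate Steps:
D(h) = 3 - h (D(h) = 3 + h/(-1) = 3 + h*(-1) = 3 - h)
-74*D(K(4))*85 = -74*(3 - 1*4)*85 = -74*(3 - 4)*85 = -74*(-1)*85 = 74*85 = 6290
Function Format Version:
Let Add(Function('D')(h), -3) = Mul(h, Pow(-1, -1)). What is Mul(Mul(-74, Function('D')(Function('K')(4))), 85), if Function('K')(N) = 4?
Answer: 6290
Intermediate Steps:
Function('D')(h) = Add(3, Mul(-1, h)) (Function('D')(h) = Add(3, Mul(h, Pow(-1, -1))) = Add(3, Mul(h, -1)) = Add(3, Mul(-1, h)))
Mul(Mul(-74, Function('D')(Function('K')(4))), 85) = Mul(Mul(-74, Add(3, Mul(-1, 4))), 85) = Mul(Mul(-74, Add(3, -4)), 85) = Mul(Mul(-74, -1), 85) = Mul(74, 85) = 6290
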